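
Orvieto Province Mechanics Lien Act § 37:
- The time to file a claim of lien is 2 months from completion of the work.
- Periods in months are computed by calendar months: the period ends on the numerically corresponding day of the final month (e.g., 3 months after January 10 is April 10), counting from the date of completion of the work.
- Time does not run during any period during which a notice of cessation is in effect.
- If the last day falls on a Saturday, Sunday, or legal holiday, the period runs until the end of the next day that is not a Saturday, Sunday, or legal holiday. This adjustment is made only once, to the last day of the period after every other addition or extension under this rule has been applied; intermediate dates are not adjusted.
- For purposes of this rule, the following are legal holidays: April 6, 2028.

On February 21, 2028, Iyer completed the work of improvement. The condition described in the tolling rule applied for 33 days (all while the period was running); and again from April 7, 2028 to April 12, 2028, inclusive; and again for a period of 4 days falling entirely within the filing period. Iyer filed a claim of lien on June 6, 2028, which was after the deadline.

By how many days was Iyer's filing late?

1 day

2 months after February 21, 2028 is April 21, 2028.
Tolling adds 33 days: April 21, 2028 + 33 days = May 24, 2028.
From April 7, 2028 through April 12, 2028 inclusive is 6 days; tolling adds 6 days: May 24, 2028 + 6 days = May 30, 2028.
Tolling adds 4 days: May 30, 2028 + 4 days = June 3, 2028.
June 3, 2028 is Saturday; June 4, 2028 is Sunday. The next qualifying day is June 5, 2028.
The deadline is June 5, 2028; from June 5, 2028 to June 6, 2028 is 1 days.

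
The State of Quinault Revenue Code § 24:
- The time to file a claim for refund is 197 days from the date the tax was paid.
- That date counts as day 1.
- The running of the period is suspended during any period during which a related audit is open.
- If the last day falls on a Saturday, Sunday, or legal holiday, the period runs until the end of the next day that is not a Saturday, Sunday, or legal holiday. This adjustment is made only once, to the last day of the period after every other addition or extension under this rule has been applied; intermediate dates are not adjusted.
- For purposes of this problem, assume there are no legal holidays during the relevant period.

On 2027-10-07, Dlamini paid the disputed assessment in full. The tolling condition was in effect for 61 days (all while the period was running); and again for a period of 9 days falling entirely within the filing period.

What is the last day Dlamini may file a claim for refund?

Counting 2027-10-07 as day 1, day 197 is April 20, 2028.
Tolling adds 61 days: April 20, 2028 + 61 days = June 20, 2028.
Tolling adds 9 days: June 20, 2028 + 9 days = June 29, 2028.
June 29, 2028 is a Thursday and not a legal holiday, so no extension applies.

June 29, 2028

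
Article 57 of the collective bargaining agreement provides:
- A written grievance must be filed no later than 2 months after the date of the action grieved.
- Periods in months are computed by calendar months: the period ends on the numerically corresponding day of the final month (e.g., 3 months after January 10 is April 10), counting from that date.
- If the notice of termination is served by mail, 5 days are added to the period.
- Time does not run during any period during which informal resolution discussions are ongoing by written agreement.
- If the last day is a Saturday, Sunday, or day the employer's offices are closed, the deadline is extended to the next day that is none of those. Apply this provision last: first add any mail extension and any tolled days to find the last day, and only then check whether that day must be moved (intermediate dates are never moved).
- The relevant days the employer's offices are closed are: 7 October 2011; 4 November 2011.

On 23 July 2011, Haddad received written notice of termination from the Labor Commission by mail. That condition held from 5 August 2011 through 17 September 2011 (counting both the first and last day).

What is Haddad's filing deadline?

November 11, 2011

2 months after 23 July 2011 is September 23, 2011.
Service was by mail, adding 5 days: September 23, 2011 + 5 days = September 28, 2011.
From August 5, 2011 through September 17, 2011 inclusive is 44 days; tolling adds 44 days: September 28, 2011 + 44 days = November 11, 2011.
November 11, 2011 is a Friday and not a day the employer's offices are closed, so no extension applies.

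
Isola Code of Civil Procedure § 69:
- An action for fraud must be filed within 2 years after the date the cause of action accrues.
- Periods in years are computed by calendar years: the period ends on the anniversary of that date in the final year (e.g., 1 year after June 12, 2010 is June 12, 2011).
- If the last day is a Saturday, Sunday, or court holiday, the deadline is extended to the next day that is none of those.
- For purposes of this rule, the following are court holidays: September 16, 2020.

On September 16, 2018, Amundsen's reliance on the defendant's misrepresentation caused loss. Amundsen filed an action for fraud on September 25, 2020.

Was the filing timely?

No

2 years after September 16, 2018 is September 16, 2020.
September 16, 2020 is a listed holiday. The next qualifying day is September 17, 2020.
The deadline is September 17, 2020; the filing on September 25, 2020 is after that date.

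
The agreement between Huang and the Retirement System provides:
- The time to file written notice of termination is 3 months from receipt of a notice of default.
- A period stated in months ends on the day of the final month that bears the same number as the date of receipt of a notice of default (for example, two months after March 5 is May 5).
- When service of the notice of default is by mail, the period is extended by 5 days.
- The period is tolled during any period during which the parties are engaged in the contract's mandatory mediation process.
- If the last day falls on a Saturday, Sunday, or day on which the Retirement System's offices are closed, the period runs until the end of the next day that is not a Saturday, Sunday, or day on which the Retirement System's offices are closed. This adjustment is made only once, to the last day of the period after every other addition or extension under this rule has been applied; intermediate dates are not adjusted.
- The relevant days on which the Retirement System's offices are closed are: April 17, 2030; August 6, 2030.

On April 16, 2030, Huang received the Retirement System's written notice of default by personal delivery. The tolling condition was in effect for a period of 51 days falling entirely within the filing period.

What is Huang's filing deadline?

September 5, 2030

3 months after April 16, 2030 is July 16, 2030.
Service was not by mail, so no mail extension applies.
Tolling adds 51 days: July 16, 2030 + 51 days = September 5, 2030.
September 5, 2030 is a Thursday and not a day on which the Retirement System's offices are closed, so no extension applies.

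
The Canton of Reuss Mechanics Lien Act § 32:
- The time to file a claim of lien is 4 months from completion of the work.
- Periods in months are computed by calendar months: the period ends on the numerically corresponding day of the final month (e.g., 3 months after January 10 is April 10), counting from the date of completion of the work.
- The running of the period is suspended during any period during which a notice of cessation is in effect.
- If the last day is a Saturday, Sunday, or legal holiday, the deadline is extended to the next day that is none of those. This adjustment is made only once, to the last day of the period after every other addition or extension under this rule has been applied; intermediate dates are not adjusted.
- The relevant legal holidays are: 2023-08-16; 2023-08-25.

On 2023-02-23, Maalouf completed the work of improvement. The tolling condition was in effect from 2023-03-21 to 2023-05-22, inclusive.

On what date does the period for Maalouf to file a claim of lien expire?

August 28, 2023

4 months after 2023-02-23 is June 23, 2023.
From March 21, 2023 through May 22, 2023 inclusive is 63 days; tolling adds 63 days: June 23, 2023 + 63 days = August 25, 2023.
August 25, 2023 is a listed holiday; August 26, 2023 is Saturday; August 27, 2023 is Sunday. The next qualifying day is August 28, 2023.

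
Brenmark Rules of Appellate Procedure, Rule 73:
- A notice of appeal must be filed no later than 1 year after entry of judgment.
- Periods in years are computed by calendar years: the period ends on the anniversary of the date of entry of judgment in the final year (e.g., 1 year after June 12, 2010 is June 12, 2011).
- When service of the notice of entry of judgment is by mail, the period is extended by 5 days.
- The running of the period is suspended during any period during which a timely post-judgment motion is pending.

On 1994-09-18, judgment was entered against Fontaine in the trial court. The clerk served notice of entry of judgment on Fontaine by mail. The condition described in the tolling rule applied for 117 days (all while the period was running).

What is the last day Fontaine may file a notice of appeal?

January 18, 1996

1 year after 1994-09-18 is September 18, 1995.
Service was by mail, adding 5 days: September 18, 1995 + 5 days = September 23, 1995.
Tolling adds 117 days: September 23, 1995 + 117 days = January 18, 1996.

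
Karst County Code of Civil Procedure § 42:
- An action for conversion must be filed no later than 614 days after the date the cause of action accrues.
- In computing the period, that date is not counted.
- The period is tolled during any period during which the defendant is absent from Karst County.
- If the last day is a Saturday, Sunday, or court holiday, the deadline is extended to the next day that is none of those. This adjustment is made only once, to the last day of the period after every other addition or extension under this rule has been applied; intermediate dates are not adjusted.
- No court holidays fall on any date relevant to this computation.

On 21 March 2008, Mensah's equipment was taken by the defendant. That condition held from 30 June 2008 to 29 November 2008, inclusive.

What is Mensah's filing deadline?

April 27, 2010

614 days after 21 March 2008 is November 25, 2009.
From June 30, 2008 through November 29, 2008 inclusive is 153 days; tolling adds 153 days: November 25, 2009 + 153 days = April 27, 2010.
April 27, 2010 is a Tuesday and not a court holiday, so no extension applies.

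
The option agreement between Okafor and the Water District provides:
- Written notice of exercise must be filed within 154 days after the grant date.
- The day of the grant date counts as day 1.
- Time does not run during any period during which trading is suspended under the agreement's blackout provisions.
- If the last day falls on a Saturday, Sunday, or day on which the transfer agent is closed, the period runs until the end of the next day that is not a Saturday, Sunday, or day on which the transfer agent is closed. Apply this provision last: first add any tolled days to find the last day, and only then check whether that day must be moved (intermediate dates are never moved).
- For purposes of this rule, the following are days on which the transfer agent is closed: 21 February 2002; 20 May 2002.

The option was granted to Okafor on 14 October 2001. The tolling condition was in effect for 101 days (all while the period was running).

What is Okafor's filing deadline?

June 25, 2002

Counting 14 October 2001 as day 1, day 154 is March 16, 2002.
Tolling adds 101 days: March 16, 2002 + 101 days = June 25, 2002.
June 25, 2002 is a Tuesday and not a day on which the transfer agent is closed, so no extension applies.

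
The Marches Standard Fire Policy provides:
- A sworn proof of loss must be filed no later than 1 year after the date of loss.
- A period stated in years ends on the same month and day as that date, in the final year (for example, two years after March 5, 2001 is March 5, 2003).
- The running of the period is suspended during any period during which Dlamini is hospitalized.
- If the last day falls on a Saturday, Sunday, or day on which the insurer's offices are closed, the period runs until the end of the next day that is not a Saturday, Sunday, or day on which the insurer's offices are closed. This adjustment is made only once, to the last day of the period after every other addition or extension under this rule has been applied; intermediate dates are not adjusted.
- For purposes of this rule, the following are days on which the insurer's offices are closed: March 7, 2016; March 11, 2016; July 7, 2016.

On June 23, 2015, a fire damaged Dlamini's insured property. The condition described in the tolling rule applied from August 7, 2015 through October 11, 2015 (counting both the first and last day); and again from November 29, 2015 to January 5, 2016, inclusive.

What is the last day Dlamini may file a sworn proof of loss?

1 year after June 23, 2015 is June 23, 2016.
From August 7, 2015 through October 11, 2015 inclusive is 66 days; tolling adds 66 days: June 23, 2016 + 66 days = August 28, 2016.
From November 29, 2015 through January 5, 2016 inclusive is 38 days; tolling adds 38 days: August 28, 2016 + 38 days = October 5, 2016.
October 5, 2016 is a Wednesday and not a day on which the insurer's offices are closed, so no extension applies.

October 5, 2016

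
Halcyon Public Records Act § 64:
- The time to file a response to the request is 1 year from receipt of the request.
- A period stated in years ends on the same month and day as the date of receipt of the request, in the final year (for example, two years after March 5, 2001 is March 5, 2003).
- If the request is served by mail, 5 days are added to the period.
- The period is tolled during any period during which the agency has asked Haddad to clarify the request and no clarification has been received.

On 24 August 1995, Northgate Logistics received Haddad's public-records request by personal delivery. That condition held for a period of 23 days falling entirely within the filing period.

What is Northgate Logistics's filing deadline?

September 16, 1996

1 year after 24 August 1995 is August 24, 1996.
Service was not by mail, so no mail extension applies.
Tolling adds 23 days: August 24, 1996 + 23 days = September 16, 1996.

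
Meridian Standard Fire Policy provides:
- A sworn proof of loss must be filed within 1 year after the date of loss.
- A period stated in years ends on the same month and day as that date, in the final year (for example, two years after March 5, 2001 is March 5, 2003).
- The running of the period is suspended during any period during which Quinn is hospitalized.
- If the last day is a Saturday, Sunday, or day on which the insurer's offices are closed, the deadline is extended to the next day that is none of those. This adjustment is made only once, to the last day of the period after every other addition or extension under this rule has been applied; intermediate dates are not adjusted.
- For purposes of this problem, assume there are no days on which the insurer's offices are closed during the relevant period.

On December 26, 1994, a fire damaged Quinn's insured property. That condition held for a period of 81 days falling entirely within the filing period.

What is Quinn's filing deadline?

March 18, 1996

1 year after December 26, 1994 is December 26, 1995.
Tolling adds 81 days: December 26, 1995 + 81 days = March 16, 1996.
March 16, 1996 is Saturday; March 17, 1996 is Sunday. The next qualifying day is March 18, 1996.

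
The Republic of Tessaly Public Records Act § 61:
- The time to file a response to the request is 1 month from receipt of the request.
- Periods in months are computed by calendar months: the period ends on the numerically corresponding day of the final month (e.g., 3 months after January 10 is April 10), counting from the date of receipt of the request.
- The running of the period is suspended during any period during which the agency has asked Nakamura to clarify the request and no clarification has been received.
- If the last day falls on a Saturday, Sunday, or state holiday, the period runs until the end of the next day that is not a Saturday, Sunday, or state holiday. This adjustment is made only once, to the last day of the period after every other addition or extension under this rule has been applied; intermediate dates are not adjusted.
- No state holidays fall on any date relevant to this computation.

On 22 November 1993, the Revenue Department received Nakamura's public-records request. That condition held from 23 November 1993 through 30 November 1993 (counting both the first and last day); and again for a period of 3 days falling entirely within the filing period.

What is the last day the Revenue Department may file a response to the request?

1 month after 22 November 1993 is December 22, 1993.
From November 23, 1993 through November 30, 1993 inclusive is 8 days; tolling adds 8 days: December 22, 1993 + 8 days = December 30, 1993.
Tolling adds 3 days: December 30, 1993 + 3 days = January 2, 1994.
January 2, 1994 is Sunday. The next qualifying day is January 3, 1994.

January 3, 1994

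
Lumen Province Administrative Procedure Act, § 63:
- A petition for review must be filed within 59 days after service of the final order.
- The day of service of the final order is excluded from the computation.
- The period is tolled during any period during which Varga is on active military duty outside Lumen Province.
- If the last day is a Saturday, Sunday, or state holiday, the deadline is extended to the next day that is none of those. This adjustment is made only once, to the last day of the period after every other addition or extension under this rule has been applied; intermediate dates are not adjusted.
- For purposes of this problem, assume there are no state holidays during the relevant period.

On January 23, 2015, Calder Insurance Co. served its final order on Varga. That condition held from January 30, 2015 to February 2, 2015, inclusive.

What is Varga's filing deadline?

59 days after January 23, 2015 is March 23, 2015.
From January 30, 2015 through February 2, 2015 inclusive is 4 days; tolling adds 4 days: March 23, 2015 + 4 days = March 27, 2015.
March 27, 2015 is a Friday and not a state holiday, so no extension applies.

March 27, 2015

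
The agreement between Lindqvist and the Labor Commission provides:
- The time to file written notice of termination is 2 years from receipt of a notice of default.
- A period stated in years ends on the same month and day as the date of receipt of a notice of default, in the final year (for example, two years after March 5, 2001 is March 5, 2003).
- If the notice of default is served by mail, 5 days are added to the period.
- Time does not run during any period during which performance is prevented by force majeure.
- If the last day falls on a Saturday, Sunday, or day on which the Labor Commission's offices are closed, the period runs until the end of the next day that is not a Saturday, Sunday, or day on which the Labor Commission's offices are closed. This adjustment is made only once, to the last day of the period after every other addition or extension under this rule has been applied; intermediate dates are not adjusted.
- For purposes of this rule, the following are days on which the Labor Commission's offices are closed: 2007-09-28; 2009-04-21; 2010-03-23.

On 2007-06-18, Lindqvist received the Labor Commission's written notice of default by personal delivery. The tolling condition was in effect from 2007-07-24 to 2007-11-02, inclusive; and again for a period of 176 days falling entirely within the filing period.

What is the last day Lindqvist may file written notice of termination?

March 24, 2010

2 years after 2007-06-18 is June 18, 2009.
Service was not by mail, so no mail extension applies.
From July 24, 2007 through November 2, 2007 inclusive is 102 days; tolling adds 102 days: June 18, 2009 + 102 days = September 28, 2009.
Tolling adds 176 days: September 28, 2009 + 176 days = March 23, 2010.
March 23, 2010 is a listed holiday. The next qualifying day is March 24, 2010.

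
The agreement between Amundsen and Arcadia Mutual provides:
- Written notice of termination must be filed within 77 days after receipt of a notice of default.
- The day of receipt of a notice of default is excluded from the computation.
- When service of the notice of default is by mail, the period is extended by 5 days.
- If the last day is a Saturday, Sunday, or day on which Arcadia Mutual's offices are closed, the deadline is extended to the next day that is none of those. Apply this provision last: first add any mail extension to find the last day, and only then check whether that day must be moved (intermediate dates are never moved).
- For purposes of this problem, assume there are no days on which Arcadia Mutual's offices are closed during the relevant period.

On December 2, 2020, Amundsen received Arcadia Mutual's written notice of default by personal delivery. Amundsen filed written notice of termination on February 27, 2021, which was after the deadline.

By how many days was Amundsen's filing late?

10 days

77 days after December 2, 2020 is February 17, 2021.
Service was not by mail, so no mail extension applies.
February 17, 2021 is a Wednesday and not a day on which Arcadia Mutual's offices are closed, so no extension applies.
The deadline is February 17, 2021; from February 17, 2021 to February 27, 2021 is 10 days.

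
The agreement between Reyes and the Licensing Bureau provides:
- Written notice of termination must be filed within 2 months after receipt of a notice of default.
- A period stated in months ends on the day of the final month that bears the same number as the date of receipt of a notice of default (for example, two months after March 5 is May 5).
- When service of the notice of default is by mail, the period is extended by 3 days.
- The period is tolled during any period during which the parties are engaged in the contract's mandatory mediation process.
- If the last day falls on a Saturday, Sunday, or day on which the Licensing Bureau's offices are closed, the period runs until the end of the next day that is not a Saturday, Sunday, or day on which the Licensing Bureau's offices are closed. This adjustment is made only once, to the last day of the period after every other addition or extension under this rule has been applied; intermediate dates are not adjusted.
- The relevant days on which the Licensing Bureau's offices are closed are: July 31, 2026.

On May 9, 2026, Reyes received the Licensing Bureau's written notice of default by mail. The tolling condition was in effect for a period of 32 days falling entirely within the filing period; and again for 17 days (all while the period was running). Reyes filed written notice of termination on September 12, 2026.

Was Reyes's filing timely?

2 months after May 9, 2026 is July 9, 2026.
Service was by mail, adding 3 days: July 9, 2026 + 3 days = July 12, 2026.
Tolling adds 32 days: July 12, 2026 + 32 days = August 13, 2026.
Tolling adds 17 days: August 13, 2026 + 17 days = August 30, 2026.
August 30, 2026 is Sunday. The next qualifying day is August 31, 2026.
The deadline is August 31, 2026; the filing on September 12, 2026 is after that date.

No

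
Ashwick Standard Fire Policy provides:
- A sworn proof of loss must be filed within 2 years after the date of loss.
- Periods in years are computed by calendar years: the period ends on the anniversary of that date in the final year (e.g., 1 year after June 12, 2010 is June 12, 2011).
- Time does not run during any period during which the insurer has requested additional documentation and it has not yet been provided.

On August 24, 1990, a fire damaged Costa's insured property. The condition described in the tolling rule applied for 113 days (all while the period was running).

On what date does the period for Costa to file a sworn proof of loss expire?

December 15, 1992

2 years after August 24, 1990 is August 24, 1992.
Tolling adds 113 days: August 24, 1992 + 113 days = December 15, 1992.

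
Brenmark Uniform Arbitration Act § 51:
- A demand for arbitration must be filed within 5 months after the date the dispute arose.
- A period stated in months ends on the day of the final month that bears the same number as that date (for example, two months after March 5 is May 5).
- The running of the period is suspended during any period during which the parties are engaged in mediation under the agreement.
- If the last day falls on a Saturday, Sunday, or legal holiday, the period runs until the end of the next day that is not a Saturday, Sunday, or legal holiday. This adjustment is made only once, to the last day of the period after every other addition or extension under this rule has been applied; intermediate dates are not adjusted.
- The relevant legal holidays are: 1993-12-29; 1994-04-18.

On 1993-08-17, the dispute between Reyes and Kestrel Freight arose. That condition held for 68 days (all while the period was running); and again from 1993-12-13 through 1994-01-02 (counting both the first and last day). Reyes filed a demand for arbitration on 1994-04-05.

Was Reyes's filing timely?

5 months after 1993-08-17 is January 17, 1994.
Tolling adds 68 days: January 17, 1994 + 68 days = March 26, 1994.
From December 13, 1993 through January 2, 1994 inclusive is 21 days; tolling adds 21 days: March 26, 1994 + 21 days = April 16, 1994.
April 16, 1994 is Saturday; April 17, 1994 is Sunday; April 18, 1994 is a listed holiday. The next qualifying day is April 19, 1994.
The deadline is April 19, 1994; the filing on April 5, 1994 is on or before that date.

Yes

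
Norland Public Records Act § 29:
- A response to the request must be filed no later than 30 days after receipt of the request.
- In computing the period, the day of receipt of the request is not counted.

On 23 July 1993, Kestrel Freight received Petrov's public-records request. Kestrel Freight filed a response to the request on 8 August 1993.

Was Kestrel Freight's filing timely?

Yes

30 days after 23 July 1993 is August 22, 1993.
The deadline is August 22, 1993; the filing on August 8, 1993 is on or before that date.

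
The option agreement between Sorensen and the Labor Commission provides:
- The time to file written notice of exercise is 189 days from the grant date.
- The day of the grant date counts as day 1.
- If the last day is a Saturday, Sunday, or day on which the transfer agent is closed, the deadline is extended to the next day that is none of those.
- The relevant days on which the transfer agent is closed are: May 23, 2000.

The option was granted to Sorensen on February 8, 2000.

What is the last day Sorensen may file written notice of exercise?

Counting February 8, 2000 as day 1, day 189 is August 14, 2000.
August 14, 2000 is a Monday and not a day on which the transfer agent is closed, so no extension applies.

August 14, 2000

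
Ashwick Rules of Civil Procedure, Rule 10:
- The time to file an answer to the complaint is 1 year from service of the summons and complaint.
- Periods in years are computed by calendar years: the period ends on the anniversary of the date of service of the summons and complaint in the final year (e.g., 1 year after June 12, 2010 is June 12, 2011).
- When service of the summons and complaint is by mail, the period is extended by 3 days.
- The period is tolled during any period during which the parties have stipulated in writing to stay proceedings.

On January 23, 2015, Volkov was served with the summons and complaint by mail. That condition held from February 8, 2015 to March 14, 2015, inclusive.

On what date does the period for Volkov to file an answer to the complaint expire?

March 1, 2016

1 year after January 23, 2015 is January 23, 2016.
Service was by mail, adding 3 days: January 23, 2016 + 3 days = January 26, 2016.
From February 8, 2015 through March 14, 2015 inclusive is 35 days; tolling adds 35 days: January 26, 2016 + 35 days = March 1, 2016.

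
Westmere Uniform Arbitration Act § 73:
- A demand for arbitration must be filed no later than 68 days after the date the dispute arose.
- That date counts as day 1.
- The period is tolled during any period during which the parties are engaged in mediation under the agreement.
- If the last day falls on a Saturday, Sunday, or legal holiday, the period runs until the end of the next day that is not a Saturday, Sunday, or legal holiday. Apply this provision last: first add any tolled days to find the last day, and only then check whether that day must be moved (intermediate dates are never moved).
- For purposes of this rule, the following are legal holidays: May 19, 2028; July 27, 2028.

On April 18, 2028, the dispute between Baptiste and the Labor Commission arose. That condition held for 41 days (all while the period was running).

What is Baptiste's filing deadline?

Counting April 18, 2028 as day 1, day 68 is June 24, 2028.
Tolling adds 41 days: June 24, 2028 + 41 days = August 4, 2028.
August 4, 2028 is a Friday and not a legal holiday, so no extension applies.

August 4, 2028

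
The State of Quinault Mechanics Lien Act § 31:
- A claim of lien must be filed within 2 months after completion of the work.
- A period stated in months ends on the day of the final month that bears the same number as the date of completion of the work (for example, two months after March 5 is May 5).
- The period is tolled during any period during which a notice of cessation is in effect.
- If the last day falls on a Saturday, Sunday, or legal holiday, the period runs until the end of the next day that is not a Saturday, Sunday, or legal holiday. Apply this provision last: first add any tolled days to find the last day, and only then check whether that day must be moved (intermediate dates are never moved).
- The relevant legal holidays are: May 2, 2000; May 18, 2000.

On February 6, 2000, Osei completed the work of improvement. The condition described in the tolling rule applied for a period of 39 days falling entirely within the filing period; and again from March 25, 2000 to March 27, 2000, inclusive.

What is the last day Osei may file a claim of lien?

2 months after February 6, 2000 is April 6, 2000.
Tolling adds 39 days: April 6, 2000 + 39 days = May 15, 2000.
From March 25, 2000 through March 27, 2000 inclusive is 3 days; tolling adds 3 days: May 15, 2000 + 3 days = May 18, 2000.
May 18, 2000 is a listed holiday. The next qualifying day is May 19, 2000.

May 19, 2000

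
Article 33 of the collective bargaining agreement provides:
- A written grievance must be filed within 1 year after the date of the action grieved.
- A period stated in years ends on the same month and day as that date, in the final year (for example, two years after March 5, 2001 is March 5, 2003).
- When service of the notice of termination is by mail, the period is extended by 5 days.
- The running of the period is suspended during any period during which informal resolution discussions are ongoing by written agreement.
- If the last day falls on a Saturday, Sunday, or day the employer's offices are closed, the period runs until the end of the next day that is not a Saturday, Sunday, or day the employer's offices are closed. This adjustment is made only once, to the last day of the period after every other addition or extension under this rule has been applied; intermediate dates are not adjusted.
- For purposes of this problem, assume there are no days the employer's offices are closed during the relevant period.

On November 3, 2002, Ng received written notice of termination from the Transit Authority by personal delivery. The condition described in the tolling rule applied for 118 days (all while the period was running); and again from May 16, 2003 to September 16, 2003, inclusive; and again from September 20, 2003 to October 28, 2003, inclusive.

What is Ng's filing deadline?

August 10, 2004

1 year after November 3, 2002 is November 3, 2003.
Service was not by mail, so no mail extension applies.
Tolling adds 118 days: November 3, 2003 + 118 days = February 29, 2004.
From May 16, 2003 through September 16, 2003 inclusive is 124 days; tolling adds 124 days: February 29, 2004 + 124 days = July 2, 2004.
From September 20, 2003 through October 28, 2003 inclusive is 39 days; tolling adds 39 days: July 2, 2004 + 39 days = August 10, 2004.
August 10, 2004 is a Tuesday and not a day the employer's offices are closed, so no extension applies.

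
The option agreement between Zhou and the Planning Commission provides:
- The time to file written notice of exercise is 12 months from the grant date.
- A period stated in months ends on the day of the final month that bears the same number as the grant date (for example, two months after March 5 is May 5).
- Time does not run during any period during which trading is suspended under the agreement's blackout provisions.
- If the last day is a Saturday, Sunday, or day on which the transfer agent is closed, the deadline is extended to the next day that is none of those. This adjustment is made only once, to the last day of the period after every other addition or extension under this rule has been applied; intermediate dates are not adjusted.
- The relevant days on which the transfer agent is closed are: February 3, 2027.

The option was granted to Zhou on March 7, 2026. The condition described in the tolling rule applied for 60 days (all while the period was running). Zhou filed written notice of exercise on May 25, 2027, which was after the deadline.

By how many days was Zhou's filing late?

12 months after March 7, 2026 is March 7, 2027.
Tolling adds 60 days: March 7, 2027 + 60 days = May 6, 2027.
May 6, 2027 is a Thursday and not a day on which the transfer agent is closed, so no extension applies.
The deadline is May 6, 2027; from May 6, 2027 to May 25, 2027 is 19 days.

19 days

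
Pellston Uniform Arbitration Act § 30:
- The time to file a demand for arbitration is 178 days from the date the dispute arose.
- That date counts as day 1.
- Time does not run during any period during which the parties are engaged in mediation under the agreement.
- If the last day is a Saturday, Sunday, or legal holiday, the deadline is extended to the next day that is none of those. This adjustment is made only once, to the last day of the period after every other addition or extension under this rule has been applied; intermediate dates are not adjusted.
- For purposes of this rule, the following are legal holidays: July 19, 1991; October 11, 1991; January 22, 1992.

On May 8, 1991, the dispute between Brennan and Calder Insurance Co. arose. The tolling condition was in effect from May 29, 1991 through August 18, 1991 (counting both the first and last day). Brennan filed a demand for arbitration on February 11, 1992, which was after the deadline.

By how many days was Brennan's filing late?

19 days

Counting May 8, 1991 as day 1, day 178 is November 1, 1991.
From May 29, 1991 through August 18, 1991 inclusive is 82 days; tolling adds 82 days: November 1, 1991 + 82 days = January 22, 1992.
January 22, 1992 is a listed holiday. The next qualifying day is January 23, 1992.
The deadline is January 23, 1992; from January 23, 1992 to February 11, 1992 is 19 days.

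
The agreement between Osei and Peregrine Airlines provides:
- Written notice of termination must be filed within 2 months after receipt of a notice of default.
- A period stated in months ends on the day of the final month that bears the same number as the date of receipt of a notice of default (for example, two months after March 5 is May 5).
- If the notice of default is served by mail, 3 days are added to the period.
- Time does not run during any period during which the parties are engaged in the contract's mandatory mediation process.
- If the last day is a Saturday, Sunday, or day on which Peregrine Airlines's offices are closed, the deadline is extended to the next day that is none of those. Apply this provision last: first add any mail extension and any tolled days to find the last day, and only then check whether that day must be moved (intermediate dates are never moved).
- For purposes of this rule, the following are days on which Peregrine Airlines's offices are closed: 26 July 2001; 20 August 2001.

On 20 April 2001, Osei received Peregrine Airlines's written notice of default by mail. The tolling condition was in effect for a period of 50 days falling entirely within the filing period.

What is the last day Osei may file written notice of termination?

August 13, 2001

2 months after 20 April 2001 is June 20, 2001.
Service was by mail, adding 3 days: June 20, 2001 + 3 days = June 23, 2001.
Tolling adds 50 days: June 23, 2001 + 50 days = August 12, 2001.
August 12, 2001 is Sunday. The next qualifying day is August 13, 2001.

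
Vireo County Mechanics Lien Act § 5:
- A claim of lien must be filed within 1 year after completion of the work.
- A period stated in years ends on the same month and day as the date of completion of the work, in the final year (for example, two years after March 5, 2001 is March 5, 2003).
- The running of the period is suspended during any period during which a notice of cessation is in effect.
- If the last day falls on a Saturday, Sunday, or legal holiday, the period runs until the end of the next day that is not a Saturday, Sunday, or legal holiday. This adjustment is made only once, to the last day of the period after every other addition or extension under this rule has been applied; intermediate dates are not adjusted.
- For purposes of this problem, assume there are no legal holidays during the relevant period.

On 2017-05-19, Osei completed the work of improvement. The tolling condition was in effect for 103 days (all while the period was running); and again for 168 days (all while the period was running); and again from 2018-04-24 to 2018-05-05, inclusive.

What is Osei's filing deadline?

February 26, 2019

1 year after 2017-05-19 is May 19, 2018.
Tolling adds 103 days: May 19, 2018 + 103 days = August 30, 2018.
Tolling adds 168 days: August 30, 2018 + 168 days = February 14, 2019.
From April 24, 2018 through May 5, 2018 inclusive is 12 days; tolling adds 12 days: February 14, 2019 + 12 days = February 26, 2019.
February 26, 2019 is a Tuesday and not a legal holiday, so no extension applies.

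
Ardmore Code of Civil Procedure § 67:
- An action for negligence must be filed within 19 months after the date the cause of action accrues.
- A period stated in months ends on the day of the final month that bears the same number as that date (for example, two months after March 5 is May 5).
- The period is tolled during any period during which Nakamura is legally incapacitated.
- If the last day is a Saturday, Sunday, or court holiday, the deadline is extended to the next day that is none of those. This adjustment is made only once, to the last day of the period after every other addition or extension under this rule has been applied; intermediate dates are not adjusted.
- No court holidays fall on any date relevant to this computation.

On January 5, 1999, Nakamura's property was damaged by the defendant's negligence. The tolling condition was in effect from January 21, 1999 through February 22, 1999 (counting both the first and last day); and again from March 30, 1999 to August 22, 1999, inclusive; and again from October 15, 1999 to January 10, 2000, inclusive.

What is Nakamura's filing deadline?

April 30, 2001

19 months after January 5, 1999 is August 5, 2000.
From January 21, 1999 through February 22, 1999 inclusive is 33 days; tolling adds 33 days: August 5, 2000 + 33 days = September 7, 2000.
From March 30, 1999 through August 22, 1999 inclusive is 146 days; tolling adds 146 days: September 7, 2000 + 146 days = January 31, 2001.
From October 15, 1999 through January 10, 2000 inclusive is 88 days; tolling adds 88 days: January 31, 2001 + 88 days = April 29, 2001.
April 29, 2001 is Sunday. The next qualifying day is April 30, 2001.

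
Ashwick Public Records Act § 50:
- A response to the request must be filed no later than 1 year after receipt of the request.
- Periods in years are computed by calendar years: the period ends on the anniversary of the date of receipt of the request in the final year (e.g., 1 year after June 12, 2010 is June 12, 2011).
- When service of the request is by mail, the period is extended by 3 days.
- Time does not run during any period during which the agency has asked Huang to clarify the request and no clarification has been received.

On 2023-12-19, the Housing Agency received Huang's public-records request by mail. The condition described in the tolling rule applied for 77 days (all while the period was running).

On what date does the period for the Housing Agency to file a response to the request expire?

March 9, 2025

1 year after 2023-12-19 is December 19, 2024.
Service was by mail, adding 3 days: December 19, 2024 + 3 days = December 22, 2024.
Tolling adds 77 days: December 22, 2024 + 77 days = March 9, 2025.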